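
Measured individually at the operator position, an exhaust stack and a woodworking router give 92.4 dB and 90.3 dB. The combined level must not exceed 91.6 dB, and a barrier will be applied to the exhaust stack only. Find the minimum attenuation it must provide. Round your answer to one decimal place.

6.7 dB

Everything except the exhaust stack sums to 10^(90.3/10) = 1.072e+09 in linear terms, 90.30 dB.
The limit corresponds to 10^(91.6/10) = 1.445e+09; subtracting the fixed part leaves 3.739e+08 for the exhaust stack, i.e. 85.73 dB.
So the exhaust stack must be reduced from 92.4 to 85.73 dB: IL = 6.67 dB.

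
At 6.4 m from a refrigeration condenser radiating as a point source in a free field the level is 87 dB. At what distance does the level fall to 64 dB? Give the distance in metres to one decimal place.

The 23.0 dB drop corresponds to a distance ratio of 10^(23.0/20) for a point source.
r₂ = 6.4·10^((87−64)/20) = 6.4·10^(23.0/20) = 90.40 m.

90.4 m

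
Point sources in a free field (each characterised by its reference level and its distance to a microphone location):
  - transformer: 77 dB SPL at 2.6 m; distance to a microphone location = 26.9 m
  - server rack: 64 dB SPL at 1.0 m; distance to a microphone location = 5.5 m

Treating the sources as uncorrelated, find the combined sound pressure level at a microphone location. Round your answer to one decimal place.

Apply inverse-square spreading to bring every level to the receiver, then sum 10^(L/10).
transformer: 77 − 20·log₁₀(26.9/2.6) = 77 − 20.30 = 56.70 dB SPL.
server rack: 64 − 20·log₁₀(5.5/1.0) = 64 − 14.81 = 49.19 dB SPL.
Σ 10^(L/10) = 5.512e+05 → L_total = 10·log₁₀(5.512e+05) = 57.41 dB SPL.

57.4 dB SPL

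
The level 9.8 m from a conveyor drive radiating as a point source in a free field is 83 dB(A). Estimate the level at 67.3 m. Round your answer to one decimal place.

Spherical spreading from a point source gives a 20·log₁₀(r₂/r₁) drop.
L₂ = 83 − 20·log₁₀(67.3/9.8) = 83 − 16.736 = 66.26 dB(A).

66.3 dB(A)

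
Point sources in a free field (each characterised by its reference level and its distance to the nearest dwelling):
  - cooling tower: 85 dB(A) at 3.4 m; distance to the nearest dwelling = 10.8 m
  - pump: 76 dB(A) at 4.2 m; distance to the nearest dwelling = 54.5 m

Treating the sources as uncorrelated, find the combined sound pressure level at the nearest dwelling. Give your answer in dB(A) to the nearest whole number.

Apply inverse-square spreading to bring every level to the receiver, then sum 10^(L/10).
cooling tower: 85 − 20·log₁₀(10.8/3.4) = 85 − 10.04 = 74.96 dB(A).
pump: 76 − 20·log₁₀(54.5/4.2) = 76 − 22.26 = 53.74 dB(A).
Σ 10^(L/10) = 3.158e+07 → L_total = 10·log₁₀(3.158e+07) = 74.99 dB(A).

75 dB(A)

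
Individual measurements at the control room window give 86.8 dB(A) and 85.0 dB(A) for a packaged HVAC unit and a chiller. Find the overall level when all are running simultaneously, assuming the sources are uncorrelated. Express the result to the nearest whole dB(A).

Incoherent sources combine by intensity addition: L_total = 10·log₁₀(Σ 10^(L_i/10)).
Σ 10^(L/10) = 10^(86.8/10) + 10^(85.0/10) = 7.949e+08.
L_total = 10·log₁₀(7.949e+08) = 89.00 dB(A).

89 dB(A)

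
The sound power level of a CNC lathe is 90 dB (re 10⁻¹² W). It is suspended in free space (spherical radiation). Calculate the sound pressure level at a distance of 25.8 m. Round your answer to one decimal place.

50.8 dB

The power spreads over a sphere of area 4π·r², so L_p = L_w − 10·log₁₀(4π·r²).
4π·r² = 8365 m², 10·log₁₀ of that is 39.224 dB.
L_p = 90 − 39.224 = 50.78 dB.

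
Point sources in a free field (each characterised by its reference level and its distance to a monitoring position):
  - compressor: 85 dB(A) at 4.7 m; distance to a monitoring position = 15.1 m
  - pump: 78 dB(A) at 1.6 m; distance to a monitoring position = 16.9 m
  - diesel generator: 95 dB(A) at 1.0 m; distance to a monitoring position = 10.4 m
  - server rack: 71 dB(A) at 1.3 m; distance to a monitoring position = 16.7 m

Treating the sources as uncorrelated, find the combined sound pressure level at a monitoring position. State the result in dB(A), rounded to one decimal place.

Apply inverse-square spreading to bring every level to the receiver, then sum 10^(L/10).
compressor: 85 − 20·log₁₀(15.1/4.7) = 85 − 10.14 = 74.86 dB(A).
pump: 78 − 20·log₁₀(16.9/1.6) = 78 − 20.48 = 57.52 dB(A).
diesel generator: 95 − 20·log₁₀(10.4/1.0) = 95 − 20.34 = 74.66 dB(A).
server rack: 71 − 20·log₁₀(16.7/1.3) = 71 − 22.18 = 48.82 dB(A).
Σ 10^(L/10) = 6.052e+07 → L_total = 10·log₁₀(6.052e+07) = 77.82 dB(A).

77.8 dB(A)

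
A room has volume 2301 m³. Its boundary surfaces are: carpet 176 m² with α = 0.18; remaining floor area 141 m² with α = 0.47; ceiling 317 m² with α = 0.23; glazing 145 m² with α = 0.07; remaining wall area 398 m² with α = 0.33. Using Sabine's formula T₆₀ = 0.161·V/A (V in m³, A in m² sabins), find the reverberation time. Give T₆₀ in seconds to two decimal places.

1.19 s

A = Σ Sᵢαᵢ = 176·0.18 + 141·0.47 + 317·0.23 + 145·0.07 + 398·0.33 = 312.35 m².
T₆₀ = 0.161·V/A = 0.161·2301/312.35 = 1.186 s.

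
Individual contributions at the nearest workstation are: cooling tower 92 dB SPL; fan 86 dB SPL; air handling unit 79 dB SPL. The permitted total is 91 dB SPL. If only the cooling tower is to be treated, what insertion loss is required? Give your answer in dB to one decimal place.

3.1 dB

The untreated sources together contribute 10^(86/10) + 10^(79/10) = 4.775e+08, i.e. 86.79 dB SPL.
The limit corresponds to 10^(91/10) = 1.259e+09; subtracting the fixed part leaves 7.814e+08 for the cooling tower, i.e. 88.93 dB SPL.
Required insertion loss = 92 − 88.93 = 3.07 dB.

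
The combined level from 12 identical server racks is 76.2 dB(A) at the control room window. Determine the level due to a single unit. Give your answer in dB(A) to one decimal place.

For N identical incoherent sources L_total = L₁ + 10·log₁₀ N, so L₁ = 76.2 − 10·log₁₀(12) = 76.2 − 10.792.

65.4 dB(A)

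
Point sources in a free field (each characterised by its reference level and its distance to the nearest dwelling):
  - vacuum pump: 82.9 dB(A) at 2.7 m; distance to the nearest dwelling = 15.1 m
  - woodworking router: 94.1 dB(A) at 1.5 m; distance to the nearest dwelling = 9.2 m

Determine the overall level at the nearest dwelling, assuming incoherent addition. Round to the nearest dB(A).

First find each source's level at the receiver (point-source: −20·log₁₀(r/r_ref)), then combine on an intensity basis.
vacuum pump: 82.9 − 20·log₁₀(15.1/2.7) = 82.9 − 14.95 = 67.95 dB(A).
woodworking router: 94.1 − 20·log₁₀(9.2/1.5) = 94.1 − 15.75 = 78.35 dB(A).
Σ 10^(L/10) = 7.456e+07 → L_total = 10·log₁₀(7.456e+07) = 78.73 dB(A).

79 dB(A)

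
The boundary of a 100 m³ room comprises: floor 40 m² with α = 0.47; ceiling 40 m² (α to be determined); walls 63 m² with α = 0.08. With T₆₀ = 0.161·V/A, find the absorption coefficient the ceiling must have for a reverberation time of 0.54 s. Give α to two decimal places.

From T₆₀ = 0.161·V/A, the target T₆₀ = 0.54 s needs A = 0.161·100/0.54 = 29.81 m².
Absorption from the other surfaces = 40·0.47 + 63·0.08 = 23.84 m², so the ceiling must supply 5.97 m² over 40 m².
α = 5.97/40 = 0.149.

0.15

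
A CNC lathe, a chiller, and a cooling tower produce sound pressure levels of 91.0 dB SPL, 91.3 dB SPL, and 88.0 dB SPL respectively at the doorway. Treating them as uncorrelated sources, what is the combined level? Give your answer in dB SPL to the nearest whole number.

Incoherent sources combine by intensity addition: L_total = 10·log₁₀(Σ 10^(L_i/10)).
Σ 10^(L/10) = 10^(91.0/10) + 10^(91.3/10) + 10^(88.0/10) = 3.239e+09.
L_total = 10·log₁₀(3.239e+09) = 95.10 dB SPL.

95 dB SPL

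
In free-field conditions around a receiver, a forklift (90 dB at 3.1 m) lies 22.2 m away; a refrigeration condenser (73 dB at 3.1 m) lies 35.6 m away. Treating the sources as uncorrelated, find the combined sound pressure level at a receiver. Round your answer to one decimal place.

72.9 dB

Apply inverse-square spreading to bring every level to the receiver, then sum 10^(L/10).
forklift: 90 − 20·log₁₀(22.2/3.1) = 90 − 17.10 = 72.90 dB.
refrigeration condenser: 73 − 20·log₁₀(35.6/3.1) = 73 − 21.20 = 51.80 dB.
Σ 10^(L/10) = 1.965e+07 → L_total = 10·log₁₀(1.965e+07) = 72.93 dB.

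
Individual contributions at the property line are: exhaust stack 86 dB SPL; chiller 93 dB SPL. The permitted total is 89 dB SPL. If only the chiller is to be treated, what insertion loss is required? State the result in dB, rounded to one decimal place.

Everything except the chiller sums to 10^(86/10) = 3.981e+08 in linear terms, 86.00 dB SPL.
To meet 89 dB SPL overall, the treated chiller may contribute at most 10^(89/10) − 3.981e+08 = 3.962e+08, i.e. 85.98 dB SPL.
So the chiller must be reduced from 93 to 85.98 dB SPL: IL = 7.02 dB.

7.0 dB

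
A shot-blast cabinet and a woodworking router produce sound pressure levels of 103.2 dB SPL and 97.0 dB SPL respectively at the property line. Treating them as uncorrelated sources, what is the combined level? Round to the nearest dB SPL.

For uncorrelated sources the intensities add, so convert each level to linear form, sum, and take 10·log₁₀ of the total.
Σ 10^(L/10) = 10^(103.2/10) + 10^(97.0/10) = 2.590e+10.
L_total = 10·log₁₀(2.590e+10) = 104.13 dB SPL.

104 dB SPL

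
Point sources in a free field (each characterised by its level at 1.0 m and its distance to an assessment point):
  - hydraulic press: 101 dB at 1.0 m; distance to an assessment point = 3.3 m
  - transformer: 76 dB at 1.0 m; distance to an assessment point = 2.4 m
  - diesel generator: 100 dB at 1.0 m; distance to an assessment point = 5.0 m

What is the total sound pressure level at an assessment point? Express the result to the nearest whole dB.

Propagate each source to the receiver with L = L_ref − 20·log₁₀(r/r_ref), then add intensities.
hydraulic press: 101 − 20·log₁₀(3.3/1.0) = 101 − 10.37 = 90.63 dB.
transformer: 76 − 20·log₁₀(2.4/1.0) = 76 − 7.60 = 68.40 dB.
diesel generator: 100 − 20·log₁₀(5.0/1.0) = 100 − 13.98 = 86.02 dB.
Σ 10^(L/10) = 1.563e+09 → L_total = 10·log₁₀(1.563e+09) = 91.94 dB.

92 dB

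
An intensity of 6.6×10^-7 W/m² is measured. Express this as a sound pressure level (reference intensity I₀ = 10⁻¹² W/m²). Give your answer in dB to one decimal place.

L = 10·log₁₀(I/I₀) = 10·log₁₀(6.6×10^-7/10⁻¹²) = 10·log₁₀(6.6×10^5).
L = 10·(0.8195 + 5) = 58.20 dB.

58.2 dB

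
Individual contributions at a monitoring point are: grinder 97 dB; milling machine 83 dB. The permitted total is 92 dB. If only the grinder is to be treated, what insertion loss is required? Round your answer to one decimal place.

Fixed contribution from the other source: Σ 10^(L/10) = 10^(83/10) = 1.995e+08 (83.00 dB).
The limit corresponds to 10^(92/10) = 1.585e+09; subtracting the fixed part leaves 1.385e+09 for the grinder, i.e. 91.42 dB.
So the grinder must be reduced from 97 to 91.42 dB: IL = 5.58 dB.

5.6 dB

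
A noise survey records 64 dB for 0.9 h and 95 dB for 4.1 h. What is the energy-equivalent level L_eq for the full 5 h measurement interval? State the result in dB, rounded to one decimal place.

94.1 dB

L_eq = 10·log₁₀[(1/T)·Σ tᵢ·10^(Lᵢ/10)] with T = 5 h.
Σ tᵢ·10^(Lᵢ/10) = 0.9·10^(64/10) + 4.1·10^(95/10) = 1.297e+10.
L_eq = 10·log₁₀(1.297e+10/5) = 94.14 dB.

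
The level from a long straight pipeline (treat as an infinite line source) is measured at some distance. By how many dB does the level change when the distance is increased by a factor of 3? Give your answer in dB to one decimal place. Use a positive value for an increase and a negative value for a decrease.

-4.8 dB

With cylindrical spreading the level changes by −10·log₁₀(r₂/r₁).
ΔL = −10·log₁₀(3) = -4.77 dB.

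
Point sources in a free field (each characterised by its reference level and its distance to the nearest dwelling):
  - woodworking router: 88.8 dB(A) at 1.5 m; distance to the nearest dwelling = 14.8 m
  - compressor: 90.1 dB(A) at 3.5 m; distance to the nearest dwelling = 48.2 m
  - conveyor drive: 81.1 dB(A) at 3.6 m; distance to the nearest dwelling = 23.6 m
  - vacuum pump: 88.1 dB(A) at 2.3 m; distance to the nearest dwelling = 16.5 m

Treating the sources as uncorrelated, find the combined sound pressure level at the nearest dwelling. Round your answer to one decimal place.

74.6 dB(A)

Propagate each source to the receiver with L = L_ref − 20·log₁₀(r/r_ref), then add intensities.
woodworking router: 88.8 − 20·log₁₀(14.8/1.5) = 88.8 − 19.88 = 68.92 dB(A).
compressor: 90.1 − 20·log₁₀(48.2/3.5) = 90.1 − 22.78 = 67.32 dB(A).
conveyor drive: 81.1 − 20·log₁₀(23.6/3.6) = 81.1 − 16.33 = 64.77 dB(A).
vacuum pump: 88.1 − 20·log₁₀(16.5/2.3) = 88.1 − 17.12 = 70.98 dB(A).
Σ 10^(L/10) = 2.873e+07 → L_total = 10·log₁₀(2.873e+07) = 74.58 dB(A).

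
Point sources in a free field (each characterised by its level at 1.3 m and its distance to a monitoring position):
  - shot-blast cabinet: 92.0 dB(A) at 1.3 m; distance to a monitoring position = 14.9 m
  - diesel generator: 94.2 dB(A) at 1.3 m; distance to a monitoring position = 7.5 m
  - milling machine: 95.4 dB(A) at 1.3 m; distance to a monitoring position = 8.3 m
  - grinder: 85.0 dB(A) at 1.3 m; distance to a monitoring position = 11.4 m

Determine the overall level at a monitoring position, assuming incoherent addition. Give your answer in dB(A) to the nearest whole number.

83 dB(A)

Propagate each source to the receiver with L = L_ref − 20·log₁₀(r/r_ref), then add intensities.
shot-blast cabinet: 92.0 − 20·log₁₀(14.9/1.3) = 92.0 − 21.18 = 70.82 dB(A).
diesel generator: 94.2 − 20·log₁₀(7.5/1.3) = 94.2 − 15.22 = 78.98 dB(A).
milling machine: 95.4 − 20·log₁₀(8.3/1.3) = 95.4 − 16.10 = 79.30 dB(A).
grinder: 85.0 − 20·log₁₀(11.4/1.3) = 85.0 − 18.86 = 66.14 dB(A).
Σ 10^(L/10) = 1.803e+08 → L_total = 10·log₁₀(1.803e+08) = 82.56 dB(A).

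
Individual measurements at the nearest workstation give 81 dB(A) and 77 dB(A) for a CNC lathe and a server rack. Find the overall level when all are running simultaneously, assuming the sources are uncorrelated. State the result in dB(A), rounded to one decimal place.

82.5 dB(A)

For uncorrelated sources the intensities add, so convert each level to linear form, sum, and take 10·log₁₀ of the total.
Σ 10^(L/10) = 10^(81/10) + 10^(77/10) = 1.760e+08.
L_total = 10·log₁₀(1.760e+08) = 82.46 dB(A).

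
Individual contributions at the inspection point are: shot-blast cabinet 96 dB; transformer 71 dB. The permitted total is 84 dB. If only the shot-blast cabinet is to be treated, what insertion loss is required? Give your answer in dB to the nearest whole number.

Everything except the shot-blast cabinet sums to 10^(71/10) = 1.259e+07 in linear terms, 71.00 dB.
The limit corresponds to 10^(84/10) = 2.512e+08; subtracting the fixed part leaves 2.386e+08 for the shot-blast cabinet, i.e. 83.78 dB.
Required insertion loss = 96 − 83.78 = 12.22 dB.

12 dB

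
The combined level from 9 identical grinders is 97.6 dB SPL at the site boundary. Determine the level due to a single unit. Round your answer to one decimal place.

88.1 dB SPL

9 equal contributions raise the level by 10·log₁₀ 9 = 9.542 dB, so each unit alone gives 97.6 − 9.542.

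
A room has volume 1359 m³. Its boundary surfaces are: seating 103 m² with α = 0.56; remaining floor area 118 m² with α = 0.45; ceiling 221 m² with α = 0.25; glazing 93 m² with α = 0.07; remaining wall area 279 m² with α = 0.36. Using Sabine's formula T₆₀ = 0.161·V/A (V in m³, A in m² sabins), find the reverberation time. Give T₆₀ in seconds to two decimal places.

0.80 s

A = Σ Sᵢαᵢ = 103·0.56 + 118·0.45 + 221·0.25 + 93·0.07 + 279·0.36 = 272.98 m².
T₆₀ = 0.161·V/A = 0.161·1359/272.98 = 0.802 s.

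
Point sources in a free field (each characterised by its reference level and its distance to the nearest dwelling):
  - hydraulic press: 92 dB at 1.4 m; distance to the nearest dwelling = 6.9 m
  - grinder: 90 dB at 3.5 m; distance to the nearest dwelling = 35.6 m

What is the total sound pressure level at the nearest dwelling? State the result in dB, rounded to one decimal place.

78.7 dB

Propagate each source to the receiver with L = L_ref − 20·log₁₀(r/r_ref), then add intensities.
hydraulic press: 92 − 20·log₁₀(6.9/1.4) = 92 − 13.85 = 78.15 dB.
grinder: 90 − 20·log₁₀(35.6/3.5) = 90 − 20.15 = 69.85 dB.
Σ 10^(L/10) = 7.491e+07 → L_total = 10·log₁₀(7.491e+07) = 78.75 dB.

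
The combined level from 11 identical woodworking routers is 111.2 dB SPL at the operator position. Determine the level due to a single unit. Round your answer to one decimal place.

100.8 dB SPL

11 equal contributions raise the level by 10·log₁₀ 11 = 10.414 dB, so each unit alone gives 111.2 − 10.414.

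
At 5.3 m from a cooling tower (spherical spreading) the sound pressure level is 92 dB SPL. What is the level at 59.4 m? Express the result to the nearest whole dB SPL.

71 dB SPL

Spherical spreading from a point source gives a 20·log₁₀(r₂/r₁) drop.
L₂ = 92 − 20·log₁₀(59.4/5.3) = 92 − 20.990 = 71.01 dB SPL.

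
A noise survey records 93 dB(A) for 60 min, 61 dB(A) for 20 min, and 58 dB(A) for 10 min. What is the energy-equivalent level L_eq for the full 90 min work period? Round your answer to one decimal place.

91.2 dB(A)

The energy average is taken in the linear domain: L_eq = 10·log₁₀[(Σ tᵢ·10^(Lᵢ/10))/T], T = 90 min.
Σ tᵢ·10^(Lᵢ/10) = 60·10^(93/10) + 20·10^(61/10) + 10·10^(58/10) = 1.197e+11.
L_eq = 10·log₁₀(1.197e+11/90) = 91.24 dB(A).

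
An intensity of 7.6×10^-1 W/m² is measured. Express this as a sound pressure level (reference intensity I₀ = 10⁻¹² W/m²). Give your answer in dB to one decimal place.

118.8 dB

I/I₀ = 7.6×10^-1/10⁻¹² = 7.6×10^11, and L = 10·log₁₀(I/I₀).
L = 10·(0.8808 + 11) = 118.81 dB.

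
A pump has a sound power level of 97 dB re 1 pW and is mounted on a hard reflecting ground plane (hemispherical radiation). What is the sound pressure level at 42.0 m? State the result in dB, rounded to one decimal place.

56.6 dB

L_p = L_w − 10·log₁₀(2π·r²) with r = 42.0 m.
2π·r² = 1.108e+04 m², 10·log₁₀ of that is 40.447 dB.
L_p = 97 − 40.447 = 56.55 dB.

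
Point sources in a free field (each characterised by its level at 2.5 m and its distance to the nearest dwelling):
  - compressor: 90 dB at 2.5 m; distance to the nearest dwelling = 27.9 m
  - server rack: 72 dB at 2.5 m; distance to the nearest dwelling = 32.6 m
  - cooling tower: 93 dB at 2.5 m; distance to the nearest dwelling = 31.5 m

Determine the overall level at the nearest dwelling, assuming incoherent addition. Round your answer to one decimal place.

Propagate each source to the receiver with L = L_ref − 20·log₁₀(r/r_ref), then add intensities.
compressor: 90 − 20·log₁₀(27.9/2.5) = 90 − 20.95 = 69.05 dB.
server rack: 72 − 20·log₁₀(32.6/2.5) = 72 − 22.31 = 49.69 dB.
cooling tower: 93 − 20·log₁₀(31.5/2.5) = 93 − 22.01 = 70.99 dB.
Σ 10^(L/10) = 2.069e+07 → L_total = 10·log₁₀(2.069e+07) = 73.16 dB.

73.2 dB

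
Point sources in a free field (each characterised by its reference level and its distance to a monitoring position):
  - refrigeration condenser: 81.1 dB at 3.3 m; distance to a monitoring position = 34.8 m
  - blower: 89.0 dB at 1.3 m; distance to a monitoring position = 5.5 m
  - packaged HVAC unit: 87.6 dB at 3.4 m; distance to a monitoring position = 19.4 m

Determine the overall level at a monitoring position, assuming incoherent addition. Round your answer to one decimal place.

Propagate each source to the receiver with L = L_ref − 20·log₁₀(r/r_ref), then add intensities.
refrigeration condenser: 81.1 − 20·log₁₀(34.8/3.3) = 81.1 − 20.46 = 60.64 dB.
blower: 89.0 − 20·log₁₀(5.5/1.3) = 89.0 − 12.53 = 76.47 dB.
packaged HVAC unit: 87.6 − 20·log₁₀(19.4/3.4) = 87.6 − 15.13 = 72.47 dB.
Σ 10^(L/10) = 6.321e+07 → L_total = 10·log₁₀(6.321e+07) = 78.01 dB.

78.0 dB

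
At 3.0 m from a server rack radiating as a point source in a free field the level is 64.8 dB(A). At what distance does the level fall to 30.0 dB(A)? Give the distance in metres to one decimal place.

For a point source L₁ − L₂ = 20·log₁₀(r₂/r₁), so r₂ = r₁·10^((L₁−L₂)/20).
r₂ = 3.0·10^((64.8−30.0)/20) = 3.0·10^(34.8/20) = 164.86 m.

164.9 m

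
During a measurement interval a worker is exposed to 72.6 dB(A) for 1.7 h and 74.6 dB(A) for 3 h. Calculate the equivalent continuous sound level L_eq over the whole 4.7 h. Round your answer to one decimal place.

The energy average is taken in the linear domain: L_eq = 10·log₁₀[(Σ tᵢ·10^(Lᵢ/10))/T], T = 4.7 h.
Σ tᵢ·10^(Lᵢ/10) = 1.7·10^(72.6/10) + 3·10^(74.6/10) = 1.175e+08.
L_eq = 10·log₁₀(1.175e+08/4.7) = 73.98 dB(A).

74.0 dB(A)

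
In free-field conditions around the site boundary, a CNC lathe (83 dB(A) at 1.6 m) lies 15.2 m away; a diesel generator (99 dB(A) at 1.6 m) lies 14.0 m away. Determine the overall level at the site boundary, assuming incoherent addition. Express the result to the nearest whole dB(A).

80 dB(A)

Apply inverse-square spreading to bring every level to the receiver, then sum 10^(L/10).
CNC lathe: 83 − 20·log₁₀(15.2/1.6) = 83 − 19.55 = 63.45 dB(A).
diesel generator: 99 − 20·log₁₀(14.0/1.6) = 99 − 18.84 = 80.16 dB(A).
Σ 10^(L/10) = 1.060e+08 → L_total = 10·log₁₀(1.060e+08) = 80.25 dB(A).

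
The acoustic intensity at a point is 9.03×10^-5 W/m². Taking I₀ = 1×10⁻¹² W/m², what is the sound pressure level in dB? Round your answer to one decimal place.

79.6 dB

I/I₀ = 9.03×10^-5/10⁻¹² = 9.03×10^7, and L = 10·log₁₀(I/I₀).
L = 10·(0.9557 + 7) = 79.56 dB.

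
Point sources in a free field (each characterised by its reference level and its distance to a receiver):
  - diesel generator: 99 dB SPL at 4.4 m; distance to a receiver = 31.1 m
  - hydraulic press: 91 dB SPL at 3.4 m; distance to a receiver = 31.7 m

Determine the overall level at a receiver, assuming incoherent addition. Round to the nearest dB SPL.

82 dB SPL

Propagate each source to the receiver with L = L_ref − 20·log₁₀(r/r_ref), then add intensities.
diesel generator: 99 − 20·log₁₀(31.1/4.4) = 99 − 16.99 = 82.01 dB SPL.
hydraulic press: 91 − 20·log₁₀(31.7/3.4) = 91 − 19.39 = 71.61 dB SPL.
Σ 10^(L/10) = 1.735e+08 → L_total = 10·log₁₀(1.735e+08) = 82.39 dB SPL.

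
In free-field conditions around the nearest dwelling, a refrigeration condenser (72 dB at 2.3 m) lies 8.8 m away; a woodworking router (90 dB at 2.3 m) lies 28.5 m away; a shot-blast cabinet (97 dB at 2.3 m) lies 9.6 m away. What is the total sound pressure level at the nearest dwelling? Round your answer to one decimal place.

Propagate each source to the receiver with L = L_ref − 20·log₁₀(r/r_ref), then add intensities.
refrigeration condenser: 72 − 20·log₁₀(8.8/2.3) = 72 − 11.66 = 60.34 dB.
woodworking router: 90 − 20·log₁₀(28.5/2.3) = 90 − 21.86 = 68.14 dB.
shot-blast cabinet: 97 − 20·log₁₀(9.6/2.3) = 97 − 12.41 = 84.59 dB.
Σ 10^(L/10) = 2.953e+08 → L_total = 10·log₁₀(2.953e+08) = 84.70 dB.

84.7 dB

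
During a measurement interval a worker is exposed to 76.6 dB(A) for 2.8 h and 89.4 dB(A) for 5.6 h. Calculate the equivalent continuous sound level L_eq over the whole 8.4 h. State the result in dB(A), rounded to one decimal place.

87.8 dB(A)

Weight each interval's intensity by its duration and average over T = 8.4 h:
Σ tᵢ·10^(Lᵢ/10) = 2.8·10^(76.6/10) + 5.6·10^(89.4/10) = 5.005e+09.
L_eq = 10·log₁₀(5.005e+09/8.4) = 87.75 dB(A).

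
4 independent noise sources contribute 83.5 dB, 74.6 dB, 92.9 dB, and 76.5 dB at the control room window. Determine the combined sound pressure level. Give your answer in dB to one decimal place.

Incoherent sources combine by intensity addition: L_total = 10·log₁₀(Σ 10^(L_i/10)).
Σ 10^(L/10) = 10^(83.5/10) + 10^(74.6/10) + 10^(92.9/10) + 10^(76.5/10) = 2.247e+09.
L_total = 10·log₁₀(2.247e+09) = 93.52 dB.

93.5 dB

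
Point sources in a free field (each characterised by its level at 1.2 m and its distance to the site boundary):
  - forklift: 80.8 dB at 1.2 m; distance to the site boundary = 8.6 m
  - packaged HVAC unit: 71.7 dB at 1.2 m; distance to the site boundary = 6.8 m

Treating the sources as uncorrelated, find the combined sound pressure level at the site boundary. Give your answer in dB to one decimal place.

Apply inverse-square spreading to bring every level to the receiver, then sum 10^(L/10).
forklift: 80.8 − 20·log₁₀(8.6/1.2) = 80.8 − 17.11 = 63.69 dB.
packaged HVAC unit: 71.7 − 20·log₁₀(6.8/1.2) = 71.7 − 15.07 = 56.63 dB.
Σ 10^(L/10) = 2.801e+06 → L_total = 10·log₁₀(2.801e+06) = 64.47 dB.

64.5 dB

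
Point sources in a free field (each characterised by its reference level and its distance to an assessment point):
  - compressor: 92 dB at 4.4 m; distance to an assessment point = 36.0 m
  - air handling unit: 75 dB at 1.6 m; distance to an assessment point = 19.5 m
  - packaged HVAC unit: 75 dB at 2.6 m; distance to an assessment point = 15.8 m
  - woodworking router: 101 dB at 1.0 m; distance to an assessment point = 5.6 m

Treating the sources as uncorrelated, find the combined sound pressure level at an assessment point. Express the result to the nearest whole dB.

Apply inverse-square spreading to bring every level to the receiver, then sum 10^(L/10).
compressor: 92 − 20·log₁₀(36.0/4.4) = 92 − 18.26 = 73.74 dB.
air handling unit: 75 − 20·log₁₀(19.5/1.6) = 75 − 21.72 = 53.28 dB.
packaged HVAC unit: 75 − 20·log₁₀(15.8/2.6) = 75 − 15.67 = 59.33 dB.
woodworking router: 101 − 20·log₁₀(5.6/1.0) = 101 − 14.96 = 86.04 dB.
Σ 10^(L/10) = 4.262e+08 → L_total = 10·log₁₀(4.262e+08) = 86.30 dB.

86 dB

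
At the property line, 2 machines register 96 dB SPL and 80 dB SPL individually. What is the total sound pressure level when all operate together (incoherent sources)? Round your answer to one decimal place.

96.1 dB SPL

For uncorrelated sources the intensities add, so convert each level to linear form, sum, and take 10·log₁₀ of the total.
Σ 10^(L/10) = 10^(96/10) + 10^(80/10) = 4.081e+09.
L_total = 10·log₁₀(4.081e+09) = 96.11 dB SPL.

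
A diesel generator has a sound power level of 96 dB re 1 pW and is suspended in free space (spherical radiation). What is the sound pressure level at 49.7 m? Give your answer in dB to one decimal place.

Free-field spherical radiation: L_p = L_w − 10·log₁₀(4π·r²), r = 49.7 m.
4π·r² = 3.104e+04 m², 10·log₁₀ of that is 44.919 dB.
L_p = 96 − 44.919 = 51.08 dB.

51.1 dB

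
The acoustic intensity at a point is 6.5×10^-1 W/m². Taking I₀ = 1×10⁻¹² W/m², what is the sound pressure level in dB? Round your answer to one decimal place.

I/I₀ = 6.5×10^-1/10⁻¹² = 6.5×10^11, and L = 10·log₁₀(I/I₀).
L = 10·(0.8129 + 11) = 118.13 dB.

118.1 dB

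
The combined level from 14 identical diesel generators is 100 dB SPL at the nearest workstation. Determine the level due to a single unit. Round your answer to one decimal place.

14 equal contributions raise the level by 10·log₁₀ 14 = 11.461 dB, so each unit alone gives 100 − 11.461.

88.5 dB SPL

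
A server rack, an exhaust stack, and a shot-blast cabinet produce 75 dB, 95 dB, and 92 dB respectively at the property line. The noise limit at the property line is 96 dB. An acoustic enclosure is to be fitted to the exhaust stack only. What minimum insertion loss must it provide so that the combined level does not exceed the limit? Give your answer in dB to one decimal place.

Everything except the exhaust stack sums to 10^(75/10) + 10^(92/10) = 1.617e+09 in linear terms, 92.09 dB.
The limit corresponds to 10^(96/10) = 3.981e+09; subtracting the fixed part leaves 2.365e+09 for the exhaust stack, i.e. 93.74 dB.
So the exhaust stack must be reduced from 95 to 93.74 dB: IL = 1.26 dB.

1.3 dB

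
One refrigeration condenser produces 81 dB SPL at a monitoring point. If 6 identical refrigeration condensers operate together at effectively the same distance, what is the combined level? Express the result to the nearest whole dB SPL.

L_total = L₁ + 10·log₁₀ N for N identical incoherent sources.
L_total = 81 + 10·log₁₀(6) = 81 + 7.782 = 88.78 dB SPL.

89 dB SPL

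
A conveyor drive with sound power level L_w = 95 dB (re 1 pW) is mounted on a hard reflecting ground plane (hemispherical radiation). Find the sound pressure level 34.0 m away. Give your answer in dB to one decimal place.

56.4 dB

The power spreads over a hemisphere of area 2π·r², so L_p = L_w − 10·log₁₀(2π·r²).
2π·r² = 7263 m², 10·log₁₀ of that is 38.611 dB.
L_p = 95 − 38.611 = 56.39 dB.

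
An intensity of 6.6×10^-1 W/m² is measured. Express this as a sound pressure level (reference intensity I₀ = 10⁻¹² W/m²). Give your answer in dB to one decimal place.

L = 10·log₁₀(I/I₀) = 10·log₁₀(6.6×10^-1/10⁻¹²) = 10·log₁₀(6.6×10^11).
L = 10·(0.8195 + 11) = 118.20 dB.

118.2 dB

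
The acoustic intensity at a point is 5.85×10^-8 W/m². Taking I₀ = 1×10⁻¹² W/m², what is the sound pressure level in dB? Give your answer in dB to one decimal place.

L = 10·log₁₀(I/I₀) = 10·log₁₀(5.85×10^-8/10⁻¹²) = 10·log₁₀(5.85×10^4).
L = 10·(0.7672 + 4) = 47.67 dB.

47.7 dB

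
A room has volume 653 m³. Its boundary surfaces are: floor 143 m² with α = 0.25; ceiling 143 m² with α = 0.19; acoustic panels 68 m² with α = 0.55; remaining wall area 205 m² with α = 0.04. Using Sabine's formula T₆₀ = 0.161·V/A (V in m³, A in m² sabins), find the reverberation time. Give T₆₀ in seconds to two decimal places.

Summing Sᵢαᵢ: 143·0.25 + 143·0.19 + 68·0.55 + 205·0.04 = 108.52 m².
T₆₀ = 0.161 × 653 / 108.52 = 0.969 s.

0.97 s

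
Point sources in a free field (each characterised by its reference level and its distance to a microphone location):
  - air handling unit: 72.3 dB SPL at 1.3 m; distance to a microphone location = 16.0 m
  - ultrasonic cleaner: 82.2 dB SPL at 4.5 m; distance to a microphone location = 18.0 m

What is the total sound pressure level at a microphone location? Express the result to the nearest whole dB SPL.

Apply inverse-square spreading to bring every level to the receiver, then sum 10^(L/10).
air handling unit: 72.3 − 20·log₁₀(16.0/1.3) = 72.3 − 21.80 = 50.50 dB SPL.
ultrasonic cleaner: 82.2 − 20·log₁₀(18.0/4.5) = 82.2 − 12.04 = 70.16 dB SPL.
Σ 10^(L/10) = 1.048e+07 → L_total = 10·log₁₀(1.048e+07) = 70.21 dB SPL.

70 dB SPL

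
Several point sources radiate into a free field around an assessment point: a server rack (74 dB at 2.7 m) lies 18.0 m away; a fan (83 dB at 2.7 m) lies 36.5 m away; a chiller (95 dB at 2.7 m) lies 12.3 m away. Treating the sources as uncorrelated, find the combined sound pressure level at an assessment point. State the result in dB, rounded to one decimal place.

Propagate each source to the receiver with L = L_ref − 20·log₁₀(r/r_ref), then add intensities.
server rack: 74 − 20·log₁₀(18.0/2.7) = 74 − 16.48 = 57.52 dB.
fan: 83 − 20·log₁₀(36.5/2.7) = 83 − 22.62 = 60.38 dB.
chiller: 95 − 20·log₁₀(12.3/2.7) = 95 − 13.17 = 81.83 dB.
Σ 10^(L/10) = 1.540e+08 → L_total = 10·log₁₀(1.540e+08) = 81.88 dB.

81.9 dB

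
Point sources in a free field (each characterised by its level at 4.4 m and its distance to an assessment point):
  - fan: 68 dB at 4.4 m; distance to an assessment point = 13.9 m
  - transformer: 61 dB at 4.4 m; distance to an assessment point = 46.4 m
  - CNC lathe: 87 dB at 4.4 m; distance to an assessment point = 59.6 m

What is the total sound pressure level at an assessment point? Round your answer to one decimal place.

65.3 dB

Apply inverse-square spreading to bring every level to the receiver, then sum 10^(L/10).
fan: 68 − 20·log₁₀(13.9/4.4) = 68 − 9.99 = 58.01 dB.
transformer: 61 − 20·log₁₀(46.4/4.4) = 61 − 20.46 = 40.54 dB.
CNC lathe: 87 − 20·log₁₀(59.6/4.4) = 87 − 22.64 = 64.36 dB.
Σ 10^(L/10) = 3.375e+06 → L_total = 10·log₁₀(3.375e+06) = 65.28 dB.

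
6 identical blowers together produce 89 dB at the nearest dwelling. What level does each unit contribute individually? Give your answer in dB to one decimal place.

For N identical incoherent sources L_total = L₁ + 10·log₁₀ N, so L₁ = 89 − 10·log₁₀(6) = 89 − 7.782.

81.2 dB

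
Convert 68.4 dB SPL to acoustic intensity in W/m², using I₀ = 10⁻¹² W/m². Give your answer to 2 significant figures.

6.9e-06 W/m²

I/I₀ = 10^(68.4/10) = 6.918e+06, so I = 6.918e+06 × 10⁻¹² W/m².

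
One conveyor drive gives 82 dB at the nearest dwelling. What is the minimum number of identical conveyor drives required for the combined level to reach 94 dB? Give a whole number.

Need L₁ + 10·log₁₀ N ≥ 94, i.e. log₁₀ N ≥ 1.20.
N ≥ 10^(12.0/10) = 15.849, so N = 16.

16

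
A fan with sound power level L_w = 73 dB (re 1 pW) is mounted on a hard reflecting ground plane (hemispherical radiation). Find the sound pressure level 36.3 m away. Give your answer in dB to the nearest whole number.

Free-field hemispherical radiation: L_p = L_w − 10·log₁₀(2π·r²), r = 36.3 m.
2π·r² = 8279 m², 10·log₁₀ of that is 39.180 dB.
L_p = 73 − 39.180 = 33.82 dB.

34 dB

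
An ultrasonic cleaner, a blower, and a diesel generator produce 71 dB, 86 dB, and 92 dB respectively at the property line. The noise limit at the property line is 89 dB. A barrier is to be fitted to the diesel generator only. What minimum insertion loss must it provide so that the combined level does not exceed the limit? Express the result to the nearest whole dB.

Fixed contribution from the other sources: Σ 10^(L/10) = 10^(71/10) + 10^(86/10) = 4.107e+08 (86.14 dB).
To meet 89 dB overall, the treated diesel generator may contribute at most 10^(89/10) − 4.107e+08 = 3.836e+08, i.e. 85.84 dB.
Required insertion loss = 92 − 85.84 = 6.16 dB.

6 dB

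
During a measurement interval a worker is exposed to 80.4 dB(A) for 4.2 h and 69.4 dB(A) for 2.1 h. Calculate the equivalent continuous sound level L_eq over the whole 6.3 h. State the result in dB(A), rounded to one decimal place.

78.8 dB(A)

The energy average is taken in the linear domain: L_eq = 10·log₁₀[(Σ tᵢ·10^(Lᵢ/10))/T], T = 6.3 h.
Σ tᵢ·10^(Lᵢ/10) = 4.2·10^(80.4/10) + 2.1·10^(69.4/10) = 4.788e+08.
L_eq = 10·log₁₀(4.788e+08/6.3) = 78.81 dB(A).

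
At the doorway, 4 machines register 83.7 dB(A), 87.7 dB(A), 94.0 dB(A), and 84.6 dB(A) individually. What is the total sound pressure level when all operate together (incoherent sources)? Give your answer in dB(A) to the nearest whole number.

Incoherent sources combine by intensity addition: L_total = 10·log₁₀(Σ 10^(L_i/10)).
Σ 10^(L/10) = 10^(83.7/10) + 10^(87.7/10) + 10^(94.0/10) + 10^(84.6/10) = 3.624e+09.
L_total = 10·log₁₀(3.624e+09) = 95.59 dB(A).

96 dB(A)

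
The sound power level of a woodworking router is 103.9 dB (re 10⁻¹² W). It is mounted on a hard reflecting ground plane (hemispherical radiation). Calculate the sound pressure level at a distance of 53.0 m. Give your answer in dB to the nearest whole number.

61 dB

L_p = L_w − 10·log₁₀(2π·r²) with r = 53.0 m.
2π·r² = 1.765e+04 m², 10·log₁₀ of that is 42.467 dB.
L_p = 103.9 − 42.467 = 61.43 dB.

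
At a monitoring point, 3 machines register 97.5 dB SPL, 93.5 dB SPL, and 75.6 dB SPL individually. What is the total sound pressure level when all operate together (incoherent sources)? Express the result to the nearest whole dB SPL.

Incoherent sources combine by intensity addition: L_total = 10·log₁₀(Σ 10^(L_i/10)).
Σ 10^(L/10) = 10^(97.5/10) + 10^(93.5/10) + 10^(75.6/10) = 7.898e+09.
L_total = 10·log₁₀(7.898e+09) = 98.98 dB SPL.

99 dB SPL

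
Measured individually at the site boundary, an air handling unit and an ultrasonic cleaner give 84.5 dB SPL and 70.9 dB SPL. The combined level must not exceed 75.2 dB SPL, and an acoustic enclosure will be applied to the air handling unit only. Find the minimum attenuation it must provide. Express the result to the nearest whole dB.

11 dB

Fixed contribution from the other source: Σ 10^(L/10) = 10^(70.9/10) = 1.230e+07 (70.90 dB SPL).
The limit corresponds to 10^(75.2/10) = 3.311e+07; subtracting the fixed part leaves 2.081e+07 for the air handling unit, i.e. 73.18 dB SPL.
Required insertion loss = 84.5 − 73.18 = 11.32 dB.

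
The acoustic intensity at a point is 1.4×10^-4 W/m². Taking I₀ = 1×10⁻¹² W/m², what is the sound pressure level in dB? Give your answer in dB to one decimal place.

81.5 dB

I/I₀ = 1.4×10^-4/10⁻¹² = 1.4×10^8, and L = 10·log₁₀(I/I₀).
L = 10·(0.1461 + 8) = 81.46 dB.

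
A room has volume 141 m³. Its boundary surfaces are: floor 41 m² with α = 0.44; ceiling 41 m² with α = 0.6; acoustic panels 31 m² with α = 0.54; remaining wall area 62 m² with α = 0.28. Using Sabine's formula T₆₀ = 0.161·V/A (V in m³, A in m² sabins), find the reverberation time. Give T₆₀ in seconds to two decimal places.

A = Σ Sᵢαᵢ = 41·0.44 + 41·0.6 + 31·0.54 + 62·0.28 = 76.74 m².
T₆₀ = 0.161 × 141 / 76.74 = 0.296 s.

0.30 s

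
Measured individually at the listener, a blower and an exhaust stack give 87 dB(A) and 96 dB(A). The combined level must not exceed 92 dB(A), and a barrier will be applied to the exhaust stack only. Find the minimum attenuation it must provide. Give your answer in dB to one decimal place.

Fixed contribution from the other source: Σ 10^(L/10) = 10^(87/10) = 5.012e+08 (87.00 dB(A)).
The limit corresponds to 10^(92/10) = 1.585e+09; subtracting the fixed part leaves 1.084e+09 for the exhaust stack, i.e. 90.35 dB(A).
So the exhaust stack must be reduced from 96 to 90.35 dB(A): IL = 5.65 dB.

5.7 dB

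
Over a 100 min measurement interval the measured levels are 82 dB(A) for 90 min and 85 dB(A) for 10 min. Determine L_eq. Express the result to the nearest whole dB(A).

The energy average is taken in the linear domain: L_eq = 10·log₁₀[(Σ tᵢ·10^(Lᵢ/10))/T], T = 100 min.
Σ tᵢ·10^(Lᵢ/10) = 90·10^(82/10) + 10·10^(85/10) = 1.743e+10.
L_eq = 10·log₁₀(1.743e+10/100) = 82.41 dB(A).

82 dB(A)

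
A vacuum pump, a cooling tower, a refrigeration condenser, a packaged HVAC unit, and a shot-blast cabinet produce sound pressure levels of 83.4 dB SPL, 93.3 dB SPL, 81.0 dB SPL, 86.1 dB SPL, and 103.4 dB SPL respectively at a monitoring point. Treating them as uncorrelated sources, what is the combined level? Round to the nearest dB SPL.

Incoherent sources combine by intensity addition: L_total = 10·log₁₀(Σ 10^(L_i/10)).
Σ 10^(L/10) = 10^(83.4/10) + 10^(93.3/10) + 10^(81.0/10) + 10^(86.1/10) + 10^(103.4/10) = 2.477e+10.
L_total = 10·log₁₀(2.477e+10) = 103.94 dB SPL.

104 dB SPL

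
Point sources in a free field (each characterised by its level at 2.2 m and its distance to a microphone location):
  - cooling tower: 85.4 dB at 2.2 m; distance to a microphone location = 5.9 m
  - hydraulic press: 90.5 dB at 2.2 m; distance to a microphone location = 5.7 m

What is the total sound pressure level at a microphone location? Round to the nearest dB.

First find each source's level at the receiver (point-source: −20·log₁₀(r/r_ref)), then combine on an intensity basis.
cooling tower: 85.4 − 20·log₁₀(5.9/2.2) = 85.4 − 8.57 = 76.83 dB.
hydraulic press: 90.5 − 20·log₁₀(5.7/2.2) = 90.5 − 8.27 = 82.23 dB.
Σ 10^(L/10) = 2.154e+08 → L_total = 10·log₁₀(2.154e+08) = 83.33 dB.

83 dB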